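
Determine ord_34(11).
Powers of 11 mod 34: 11^1≡11, 11^2≡19, 11^3≡5, 11^4≡21, 11^5≡27, 11^6≡25, 11^7≡3, 11^8≡33, 11^9≡23, 11^10≡15, 11^11≡29, 11^12≡13, 11^13≡7, 11^14≡9, 11^15≡31, 11^16≡1. Order = 16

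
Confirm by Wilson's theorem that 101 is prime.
(100)! mod 101 = 100. Since this equals -1 (mod 101), Wilson confirms 101 is prime.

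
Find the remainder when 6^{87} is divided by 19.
By Fermat: 6^{18} ≡ 1 (mod 19). 87 = 4×18 + 15. So 6^{87} ≡ 6^{15} ≡ 11 (mod 19)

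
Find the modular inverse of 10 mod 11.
Since 11 is prime, by Fermat 10^(-1) ≡ 10^{9} ≡ 10 mod 11. Verify: 10 × 10 = 100 ≡ 1 mod 11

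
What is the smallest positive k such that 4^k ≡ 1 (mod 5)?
Powers of 4 mod 5: 4^1≡4, 4^2≡1. ord_5(4) = 2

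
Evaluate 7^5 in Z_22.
By repeated squaring mod 22: 7^{1}≡7, 7^{2}≡5, 7^{4}≡3. Then 7^{5} = 7^{4+1} ≡ 3 × 7 ≡ 21 mod 22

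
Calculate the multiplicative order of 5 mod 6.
Powers of 5 mod 6: 5^1≡5, 5^2≡1. So the order of 5 is 2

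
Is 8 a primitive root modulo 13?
8^{4} ≡ 1 (mod 13) and 4 < 12, so ord_13(8) = 4 ≠ 12 and 8 is not a primitive root.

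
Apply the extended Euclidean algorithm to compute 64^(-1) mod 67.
Extended GCD: 64(22) + 67(-21) = 1. So 64^(-1) ≡ 22 (mod 67). Verify: 64 × 22 = 1408 ≡ 1 (mod 67)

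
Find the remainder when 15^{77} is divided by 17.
By Fermat: 15^{16} ≡ 1 mod 17. 77 = 4×16 + 13. So 15^{77} ≡ 15^{13} ≡ 2 mod 17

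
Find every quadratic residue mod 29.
QRs mod 29: {1, 4, 5, 6, 7, 9, 13, 16, 20, 22, 23, 24, 25, 28}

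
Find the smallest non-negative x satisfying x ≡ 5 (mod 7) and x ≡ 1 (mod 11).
M = 7 × 11 = 77. M₁ = 11, y₁ ≡ 2 (mod 7). M₂ = 7, y₂ ≡ 8 (mod 11). x = 5×11×2 + 1×7×8 ≡ 12 (mod 77)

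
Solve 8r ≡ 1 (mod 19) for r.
Since 19 is prime, by Fermat 8^(-1) ≡ 8^{17} ≡ 12 (mod 19). Verify: 8 × 12 = 96 ≡ 1 (mod 19)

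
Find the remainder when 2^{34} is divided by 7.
By Fermat: 2^{6} ≡ 1 mod 7. 34 = 5×6 + 4. So 2^{34} ≡ 2^{4} ≡ 2 mod 7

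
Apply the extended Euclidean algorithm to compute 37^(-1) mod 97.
Extended GCD: 37(21) + 97(-8) = 1. So 37^(-1) ≡ 21 (mod 97). Verify: 37 × 21 = 777 ≡ 1 (mod 97)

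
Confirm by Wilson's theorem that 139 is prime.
(138)! mod 139 = 138. Since this equals -1 mod 139, Wilson confirms 139 is prime.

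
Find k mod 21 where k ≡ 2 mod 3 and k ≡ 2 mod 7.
M = 3 × 7 = 21. M₁ = 7, y₁ ≡ 1 mod 3. M₂ = 3, y₂ ≡ 5 mod 7. k = 2×7×1 + 2×3×5 ≡ 2 mod 21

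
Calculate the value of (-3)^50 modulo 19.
Using Fermat: (-3)^{18} ≡ 1 (mod 19). 50 ≡ 14 (mod 18). So (-3)^{50} ≡ (-3)^{14} ≡ 4 (mod 19)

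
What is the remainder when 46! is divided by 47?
By Wilson's theorem, (46)! ≡ -1 ≡ 46 mod 47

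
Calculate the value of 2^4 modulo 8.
2^{4} = 16 ≡ 0 mod 8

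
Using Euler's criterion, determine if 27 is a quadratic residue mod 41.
By Euler's criterion: 27^{20} ≡ 40 (mod 41). Since this equals -1 (≡ 40), 27 is not a QR.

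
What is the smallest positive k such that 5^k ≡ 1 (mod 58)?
Powers of 5 mod 58: 5^1≡5, 5^2≡25, 5^3≡9, 5^4≡45, 5^5≡51, 5^6≡23, 5^7≡57, 5^8≡53, 5^9≡33, 5^10≡49, 5^11≡13, 5^12≡7, 5^13≡35, 5^14≡1. ord_58(5) = 14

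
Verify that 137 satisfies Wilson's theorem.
(136)! mod 137 = 136. Since this equals -1 mod 137, Wilson confirms 137 is prime.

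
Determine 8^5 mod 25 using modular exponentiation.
By repeated squaring mod 25: 8^{1}≡8, 8^{2}≡14, 8^{4}≡21. Then 8^{5} = 8^{4+1} ≡ 21 × 8 ≡ 18 mod 25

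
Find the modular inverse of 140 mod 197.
Since 197 is prime, by Fermat 140^(-1) ≡ 140^{195} ≡ 38 mod 197. Verify: 140 × 38 = 5320 ≡ 1 mod 197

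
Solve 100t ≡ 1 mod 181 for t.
Since 181 is prime, by Fermat 100^(-1) ≡ 100^{179} ≡ 143 mod 181. Verify: 100 × 143 = 14300 ≡ 1 mod 181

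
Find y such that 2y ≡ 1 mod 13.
Since 13 is prime, by Fermat 2^(-1) ≡ 2^{11} ≡ 7 mod 13. Verify: 2 × 7 = 14 ≡ 1 mod 13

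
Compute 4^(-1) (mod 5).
Since 5 is prime, by Fermat 4^(-1) ≡ 4^{3} ≡ 4 (mod 5). Verify: 4 × 4 = 16 ≡ 1 (mod 5)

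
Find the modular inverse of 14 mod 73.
Since 73 is prime, by Fermat 14^(-1) ≡ 14^{71} ≡ 47 (mod 73). Verify: 14 × 47 = 658 ≡ 1 (mod 73)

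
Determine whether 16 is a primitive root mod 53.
16^{13} ≡ 1 mod 53 and 13 < 52, so ord_53(16) = 13 ≠ 52 and 16 is not a primitive root.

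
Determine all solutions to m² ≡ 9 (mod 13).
The square roots of 9 mod 13 are 3 and 10. Verify: 3² = 9 ≡ 9 (mod 13)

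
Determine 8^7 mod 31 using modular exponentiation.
By repeated squaring mod 31: 8^{1}≡8, 8^{2}≡2, 8^{4}≡4. Then 8^{7} = 8^{4+2+1} ≡ 4 × 2 × 8 ≡ 2 mod 31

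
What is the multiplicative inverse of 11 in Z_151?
Since 151 is prime, by Fermat 11^(-1) ≡ 11^{149} ≡ 55 mod 151. Verify: 11 × 55 = 605 ≡ 1 mod 151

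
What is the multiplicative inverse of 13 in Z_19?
Since 19 is prime, by Fermat 13^(-1) ≡ 13^{17} ≡ 3 (mod 19). Verify: 13 × 3 = 39 ≡ 1 (mod 19)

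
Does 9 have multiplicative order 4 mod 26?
Powers of 9 mod 26: 9^1≡9, 9^2≡3, 9^3≡1. Already 9^3≡1, so the order is 3 < 4. No, the actual order is 3.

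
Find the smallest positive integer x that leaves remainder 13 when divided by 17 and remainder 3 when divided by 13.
M = 17 × 13 = 221. M₁ = 13, y₁ ≡ 4 (mod 17). M₂ = 17, y₂ ≡ 10 (mod 13). x = 13×13×4 + 3×17×10 ≡ 81 (mod 221)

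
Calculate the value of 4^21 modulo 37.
By repeated squaring mod 37: 4^{1}≡4, 4^{2}≡16, 4^{4}≡34, 4^{8}≡9, 4^{16}≡7. Then 4^{21} = 4^{16+4+1} ≡ 7 × 34 × 4 ≡ 27 mod 37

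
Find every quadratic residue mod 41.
QRs mod 41: {1, 2, 4, 5, 8, 9, 10, 16, 18, 20, 21, 23, 25, 31, 32, 33, 36, 37, 39, 40}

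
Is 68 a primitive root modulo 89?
68^{44} ≡ 1 mod 89 and 44 < 88, so ord_89(68) = 44 ≠ 88 and 68 is not a primitive root.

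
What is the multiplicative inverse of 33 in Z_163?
Since 163 is prime, by Fermat 33^(-1) ≡ 33^{161} ≡ 84 (mod 163). Verify: 33 × 84 = 2772 ≡ 1 (mod 163)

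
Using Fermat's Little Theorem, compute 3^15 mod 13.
By Fermat: 3^{12} ≡ 1 (mod 13). So 3^{15} = 3^{12} · 3^{3} ≡ 3^{3} ≡ 1 (mod 13)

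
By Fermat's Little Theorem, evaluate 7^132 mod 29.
By Fermat: 7^{28} ≡ 1 (mod 29). 132 = 4×28 + 20. So 7^{132} ≡ 7^{20} ≡ 25 (mod 29)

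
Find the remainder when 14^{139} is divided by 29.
By Fermat: 14^{28} ≡ 1 (mod 29). 139 = 4×28 + 27. So 14^{139} ≡ 14^{27} ≡ 27 (mod 29)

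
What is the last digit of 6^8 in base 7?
Using Fermat: 6^{6} ≡ 1 mod 7. 8 ≡ 2 mod 6. So 6^{8} ≡ 6^{2} ≡ 1 mod 7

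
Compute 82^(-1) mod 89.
Since 89 is prime, by Fermat 82^(-1) ≡ 82^{87} ≡ 38 mod 89. Verify: 82 × 38 = 3116 ≡ 1 mod 89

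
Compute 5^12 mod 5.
By repeated squaring mod 5: 5^{1}≡0, 5^{2}≡0, 5^{4}≡0, 5^{8}≡0. Then 5^{12} = 5^{8+4} ≡ 0 × 0 ≡ 0 mod 5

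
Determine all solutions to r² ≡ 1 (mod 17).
The square roots of 1 mod 17 are 1 and 16. Verify: 1² = 1 ≡ 1 (mod 17)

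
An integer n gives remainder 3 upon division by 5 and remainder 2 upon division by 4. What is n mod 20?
M = 5 × 4 = 20. M₁ = 4, y₁ ≡ 4 mod 5. M₂ = 5, y₂ ≡ 1 mod 4. n = 3×4×4 + 2×5×1 ≡ 18 mod 20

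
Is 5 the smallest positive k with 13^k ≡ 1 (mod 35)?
Powers of 13 mod 35: 13^1≡13, 13^2≡29, 13^3≡27, 13^4≡1. Already 13^4≡1, so the order is 4 < 5. No, the actual order is 4.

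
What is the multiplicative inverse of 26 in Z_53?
Since 53 is prime, by Fermat 26^(-1) ≡ 26^{51} ≡ 51 (mod 53). Verify: 26 × 51 = 1326 ≡ 1 (mod 53)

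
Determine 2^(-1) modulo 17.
Since 17 is prime, by Fermat 2^(-1) ≡ 2^{15} ≡ 9 mod 17. Verify: 2 × 9 = 18 ≡ 1 mod 17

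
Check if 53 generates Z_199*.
53^{99} ≡ 1 (mod 199) and 99 < 198, so ord_199(53) = 99 ≠ 198 and 53 is not a primitive root.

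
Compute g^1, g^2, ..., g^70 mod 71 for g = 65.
65^1, 65^2, ..., 65^{70} mod 71: [65, 36, 68, 18, 34, 9, 17, 40, 44, 20, 22, 10, 11, 5, 41, 38, 56, 19, 28, 45, 14, 58, 7, 29, 39, 50, 55, 25, 63, 48, 67, 24, 69, 12, 70, 6, 35, 3, 53, 37, 62, 54, 31, 27, 51, 49, 61, 60, 66, 30, 33, 15, 52, 43, 26, 57, 13, 64, 42, 32, 21, 16, 46, 8, 23, 4, 47, 2, 59, 1]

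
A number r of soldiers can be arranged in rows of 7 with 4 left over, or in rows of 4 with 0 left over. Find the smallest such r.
M = 7 × 4 = 28. M₁ = 4, y₁ ≡ 2 mod 7. M₂ = 7, y₂ ≡ 3 mod 4. r = 4×4×2 + 0×7×3 ≡ 4 mod 28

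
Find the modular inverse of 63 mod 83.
Since 83 is prime, by Fermat 63^(-1) ≡ 63^{81} ≡ 29 (mod 83). Verify: 63 × 29 = 1827 ≡ 1 (mod 83)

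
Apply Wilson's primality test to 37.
(36)! mod 37 = 36. Since 36 ≡ -1 mod 37, 37 is prime.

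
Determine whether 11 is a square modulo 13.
By Euler's criterion: 11^{6} ≡ 12 (mod 13). Since this equals -1 (≡ 12), 11 is not a QR.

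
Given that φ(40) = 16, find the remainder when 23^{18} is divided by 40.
By Euler: 23^{16} ≡ 1 mod 40 since gcd(23, 40) = 1. 18 = 1×16 + 2. So 23^{18} ≡ 23^{2} ≡ 9 mod 40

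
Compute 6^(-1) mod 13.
Since 13 is prime, by Fermat 6^(-1) ≡ 6^{11} ≡ 11 mod 13. Verify: 6 × 11 = 66 ≡ 1 mod 13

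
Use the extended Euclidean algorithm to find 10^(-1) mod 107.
Extended GCD: 10(-32) + 107(3) = 1. So 10^(-1) ≡ -32 ≡ 75 mod 107. Verify: 10 × 75 = 750 ≡ 1 mod 107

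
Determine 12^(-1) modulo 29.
Since 29 is prime, by Fermat 12^(-1) ≡ 12^{27} ≡ 17 (mod 29). Verify: 12 × 17 = 204 ≡ 1 (mod 29)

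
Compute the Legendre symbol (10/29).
(10/29) = 10^{14} mod 29 = -1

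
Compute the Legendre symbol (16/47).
(16/47) = 16^{23} mod 47 = 1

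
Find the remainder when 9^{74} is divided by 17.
By Fermat: 9^{16} ≡ 1 mod 17. 74 = 4×16 + 10. So 9^{74} ≡ 9^{10} ≡ 13 mod 17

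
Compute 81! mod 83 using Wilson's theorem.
(82)! = (81)! × (82) ≡ -1 mod 83. So (81)! ≡ -1 × (82)^(-1) ≡ (-1)×(-1) = 1 mod 83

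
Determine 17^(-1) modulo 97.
Since 97 is prime, by Fermat 17^(-1) ≡ 17^{95} ≡ 40 (mod 97). Verify: 17 × 40 = 680 ≡ 1 (mod 97)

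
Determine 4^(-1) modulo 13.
Since 13 is prime, by Fermat 4^(-1) ≡ 4^{11} ≡ 10 mod 13. Verify: 4 × 10 = 40 ≡ 1 mod 13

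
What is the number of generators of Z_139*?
There are φ(139-1) = φ(138) = 44 primitive roots modulo 139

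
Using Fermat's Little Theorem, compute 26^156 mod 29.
By Fermat: 26^{28} ≡ 1 (mod 29). 156 = 5×28 + 16. So 26^{156} ≡ 26^{16} ≡ 20 (mod 29)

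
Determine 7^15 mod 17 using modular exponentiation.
By repeated squaring (mod 17): 7^{1}≡7, 7^{2}≡15, 7^{4}≡4, 7^{8}≡16. Then 7^{15} = 7^{8+4+2+1} ≡ 16 × 4 × 15 × 7 ≡ 5 (mod 17)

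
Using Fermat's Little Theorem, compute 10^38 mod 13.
By Fermat: 10^{12} ≡ 1 mod 13. 38 = 3×12 + 2. So 10^{38} ≡ 10^{2} ≡ 9 mod 13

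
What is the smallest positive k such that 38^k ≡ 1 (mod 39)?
Powers of 38 mod 39: 38^1≡38, 38^2≡1. ord_39(38) = 2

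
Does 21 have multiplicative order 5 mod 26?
Powers of 21 mod 26: 21^1≡21, 21^2≡25, 21^3≡5, 21^4≡1. Already 21^4≡1, so the order is 4 < 5. No, the actual order is 4.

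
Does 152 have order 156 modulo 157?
ord_157(152) divides 156. For each prime q|156: 152^{78}≡156, 152^{52}≡12, 152^{12}≡130, none ≡ 1. So 152 has order 156 and is a primitive root mod 157.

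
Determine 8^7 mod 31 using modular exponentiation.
By repeated squaring mod 31: 8^{1}≡8, 8^{2}≡2, 8^{4}≡4. Then 8^{7} = 8^{4+2+1} ≡ 4 × 2 × 8 ≡ 2 mod 31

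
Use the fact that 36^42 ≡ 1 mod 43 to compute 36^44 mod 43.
By Fermat: 36^{42} ≡ 1 mod 43. So 36^{44} = 36^{42} · 36^{2} ≡ 36^{2} ≡ 6 mod 43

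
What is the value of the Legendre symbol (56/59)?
(56/59) = 56^{29} mod 59 = -1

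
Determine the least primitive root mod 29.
g = 2. For each prime q|28: 2^{14}≡28, 2^{4}≡16, none ≡ 1, so ord_29(2) = 28 and 2 is a primitive root.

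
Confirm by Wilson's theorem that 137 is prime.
(136)! mod 137 = 136. Since this equals -1 (mod 137), Wilson confirms 137 is prime.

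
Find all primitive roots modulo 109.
There are φ(108) = 36 primitive roots mod 109: {6, 10, 11, 13, 14, 18, 24, 30, 37, 39, 40, 42, 44, 47, 50, 51, 52, 53, 56, 57, 58, 59, 62, 65, 67, 69, 70, 72, 79, 85, 91, 95, 96, 98, 99, 103}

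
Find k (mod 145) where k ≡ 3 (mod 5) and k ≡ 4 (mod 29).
M = 5 × 29 = 145. M₁ = 29, y₁ ≡ 4 (mod 5). M₂ = 5, y₂ ≡ 6 (mod 29). k = 3×29×4 + 4×5×6 ≡ 33 (mod 145)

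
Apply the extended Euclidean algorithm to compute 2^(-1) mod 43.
Extended GCD: 2(-21) + 43(1) = 1. So 2^(-1) ≡ -21 ≡ 22 (mod 43). Verify: 2 × 22 = 44 ≡ 1 (mod 43)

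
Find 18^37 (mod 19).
Using Fermat: 18^{18} ≡ 1 (mod 19). 37 ≡ 1 (mod 18). So 18^{37} ≡ 18^{1} ≡ 18 (mod 19)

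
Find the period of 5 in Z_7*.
Powers of 5 mod 7: 5^1≡5, 5^2≡4, 5^3≡6, 5^4≡2, 5^5≡3, 5^6≡1. So the order of 5 is 6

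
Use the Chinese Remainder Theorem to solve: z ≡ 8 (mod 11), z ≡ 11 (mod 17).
M = 11 × 17 = 187. M₁ = 17, y₁ ≡ 2 (mod 11). M₂ = 11, y₂ ≡ 14 (mod 17). z = 8×17×2 + 11×11×14 ≡ 96 (mod 187)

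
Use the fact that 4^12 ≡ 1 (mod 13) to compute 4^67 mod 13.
By Fermat: 4^{12} ≡ 1 (mod 13). 67 = 5×12 + 7. So 4^{67} ≡ 4^{7} ≡ 4 (mod 13)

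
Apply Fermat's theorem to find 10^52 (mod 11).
By Fermat: 10^{10} ≡ 1 (mod 11). 52 = 5×10 + 2. So 10^{52} ≡ 10^{2} ≡ 1 (mod 11)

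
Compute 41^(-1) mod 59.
Since 59 is prime, by Fermat 41^(-1) ≡ 41^{57} ≡ 36 mod 59. Verify: 41 × 36 = 1476 ≡ 1 mod 59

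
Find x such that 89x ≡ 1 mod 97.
Since 97 is prime, by Fermat 89^(-1) ≡ 89^{95} ≡ 12 mod 97. Verify: 89 × 12 = 1068 ≡ 1 mod 97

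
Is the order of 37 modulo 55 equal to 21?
Powers of 37 mod 55: 37^1≡37, 37^2≡49, 37^3≡53, 37^4≡36, 37^5≡12, 37^6≡4, 37^7≡38, 37^8≡31, 37^9≡47, 37^10≡34, 37^11≡48, 37^12≡16, 37^13≡42, 37^14≡14, 37^15≡23, 37^16≡26, 37^17≡27, 37^18≡9, 37^19≡3, 37^20≡1. Already 37^20≡1, so the order is 20 < 21. No, the actual order is 20.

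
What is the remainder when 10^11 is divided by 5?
By repeated squaring (mod 5): 10^{1}≡0, 10^{2}≡0, 10^{4}≡0, 10^{8}≡0. Then 10^{11} = 10^{8+2+1} ≡ 0 × 0 × 0 ≡ 0 (mod 5)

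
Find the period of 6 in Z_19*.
Powers of 6 mod 19: 6^1≡6, 6^2≡17, 6^3≡7, 6^4≡4, 6^5≡5, 6^6≡11, 6^7≡9, 6^8≡16, 6^9≡1. ord_19(6) = 9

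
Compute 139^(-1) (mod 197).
Since 197 is prime, by Fermat 139^(-1) ≡ 139^{195} ≡ 180 (mod 197). Verify: 139 × 180 = 25020 ≡ 1 (mod 197)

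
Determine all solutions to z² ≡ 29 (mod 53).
The square roots of 29 mod 53 are 33 and 20. Verify: 33² = 1089 ≡ 29 (mod 53)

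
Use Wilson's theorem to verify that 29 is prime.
(28)! mod 29 = 28. Since this equals -1 mod 29, Wilson confirms 29 is prime.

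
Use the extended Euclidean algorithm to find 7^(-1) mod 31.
Extended GCD: 7(9) + 31(-2) = 1. So 7^(-1) ≡ 9 (mod 31). Verify: 7 × 9 = 63 ≡ 1 (mod 31)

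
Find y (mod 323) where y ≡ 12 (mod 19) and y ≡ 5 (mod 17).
M = 19 × 17 = 323. M₁ = 17, y₁ ≡ 9 (mod 19). M₂ = 19, y₂ ≡ 9 (mod 17). y = 12×17×9 + 5×19×9 ≡ 107 (mod 323)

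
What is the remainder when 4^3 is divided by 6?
4^{3} = 64 ≡ 4 (mod 6)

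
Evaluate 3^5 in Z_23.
By repeated squaring (mod 23): 3^{1}≡3, 3^{2}≡9, 3^{4}≡12. Then 3^{5} = 3^{4+1} ≡ 12 × 3 ≡ 13 (mod 23)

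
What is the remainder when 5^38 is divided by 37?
Using Fermat: 5^{36} ≡ 1 mod 37. 38 ≡ 2 mod 36. So 5^{38} ≡ 5^{2} ≡ 25 mod 37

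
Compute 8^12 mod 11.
Using Fermat: 8^{10} ≡ 1 (mod 11). 12 ≡ 2 (mod 10). So 8^{12} ≡ 8^{2} ≡ 9 (mod 11)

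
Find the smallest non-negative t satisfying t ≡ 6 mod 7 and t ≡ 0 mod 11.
M = 7 × 11 = 77. M₁ = 11, y₁ ≡ 2 mod 7. M₂ = 7, y₂ ≡ 8 mod 11. t = 6×11×2 + 0×7×8 ≡ 55 mod 77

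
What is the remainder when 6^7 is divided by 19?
By repeated squaring (mod 19): 6^{1}≡6, 6^{2}≡17, 6^{4}≡4. Then 6^{7} = 6^{4+2+1} ≡ 4 × 17 × 6 ≡ 9 (mod 19)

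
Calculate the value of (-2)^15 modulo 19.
By repeated squaring mod 19: (-2)^{1}≡17, (-2)^{2}≡4, (-2)^{4}≡16, (-2)^{8}≡9. Then (-2)^{15} = (-2)^{8+4+2+1} ≡ 9 × 16 × 4 × 17 ≡ 7 mod 19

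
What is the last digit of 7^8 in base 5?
Using Fermat: 7^{4} ≡ 1 (mod 5). 8 ≡ 0 (mod 4). So 7^{8} ≡ 7^{0} ≡ 1 (mod 5)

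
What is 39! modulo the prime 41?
(40)! = (39)! × (40) ≡ -1 mod 41. So (39)! ≡ -1 × (40)^(-1) ≡ (-1)×(-1) = 1 mod 41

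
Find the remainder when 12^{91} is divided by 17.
By Fermat: 12^{16} ≡ 1 mod 17. 91 = 5×16 + 11. So 12^{91} ≡ 12^{11} ≡ 6 mod 17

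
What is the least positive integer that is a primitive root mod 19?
g = 2. For each prime q|18: 2^{9}≡18, 2^{6}≡7, none ≡ 1, so ord_19(2) = 18 and 2 is a primitive root.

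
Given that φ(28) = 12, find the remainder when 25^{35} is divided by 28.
By Euler: 25^{12} ≡ 1 mod 28 since gcd(25, 28) = 1. 35 = 2×12 + 11. So 25^{35} ≡ 25^{11} ≡ 9 mod 28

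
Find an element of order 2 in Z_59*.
58 has order 2 mod 59 since 58^{2} ≡ 1 mod 59 and no smaller power works.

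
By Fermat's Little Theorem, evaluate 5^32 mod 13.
By Fermat: 5^{12} ≡ 1 (mod 13). 32 = 2×12 + 8. So 5^{32} ≡ 5^{8} ≡ 1 (mod 13)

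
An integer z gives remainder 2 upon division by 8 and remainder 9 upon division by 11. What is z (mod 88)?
M = 8 × 11 = 88. M₁ = 11, y₁ ≡ 3 (mod 8). M₂ = 8, y₂ ≡ 7 (mod 11). z = 2×11×3 + 9×8×7 ≡ 42 (mod 88)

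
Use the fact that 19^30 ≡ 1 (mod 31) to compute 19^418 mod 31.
By Fermat: 19^{30} ≡ 1 (mod 31). 418 ≡ 28 (mod 30). So 19^{418} ≡ 19^{28} ≡ 14 (mod 31)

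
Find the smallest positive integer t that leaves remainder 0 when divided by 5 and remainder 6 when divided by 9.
M = 5 × 9 = 45. M₁ = 9, y₁ ≡ 4 (mod 5). M₂ = 5, y₂ ≡ 2 (mod 9). t = 0×9×4 + 6×5×2 ≡ 15 (mod 45)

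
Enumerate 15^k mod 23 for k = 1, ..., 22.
15^1, 15^2, ..., 15^{22} mod 23: [15, 18, 17, 2, 7, 13, 11, 4, 14, 3, 22, 8, 5, 6, 21, 16, 10, 12, 19, 9, 20, 1]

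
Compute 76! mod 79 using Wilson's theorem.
(78)! = (76)! × (77) × (78) ≡ -1 mod 79. So (76)! ≡ -1 × [(78)(77)]^(-1) ≡ 39 mod 79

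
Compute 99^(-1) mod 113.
Since 113 is prime, by Fermat 99^(-1) ≡ 99^{111} ≡ 8 mod 113. Verify: 99 × 8 = 792 ≡ 1 mod 113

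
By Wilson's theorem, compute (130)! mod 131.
By Wilson's theorem, (130)! ≡ -1 ≡ 130 mod 131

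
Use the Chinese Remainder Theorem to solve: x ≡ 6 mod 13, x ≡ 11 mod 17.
M = 13 × 17 = 221. M₁ = 17, y₁ ≡ 10 mod 13. M₂ = 13, y₂ ≡ 4 mod 17. x = 6×17×10 + 11×13×4 ≡ 45 mod 221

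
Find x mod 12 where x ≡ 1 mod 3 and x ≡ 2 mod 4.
M = 3 × 4 = 12. M₁ = 4, y₁ ≡ 1 mod 3. M₂ = 3, y₂ ≡ 3 mod 4. x = 1×4×1 + 2×3×3 ≡ 10 mod 12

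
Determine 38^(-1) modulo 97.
Since 97 is prime, by Fermat 38^(-1) ≡ 38^{95} ≡ 23 (mod 97). Verify: 38 × 23 = 874 ≡ 1 (mod 97)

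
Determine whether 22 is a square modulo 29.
By Euler's criterion: 22^{14} ≡ 1 (mod 29). Since this equals 1, 22 is a QR.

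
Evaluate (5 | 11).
(5/11) = 5^{5} mod 11 = 1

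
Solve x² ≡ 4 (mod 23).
The square roots of 4 mod 23 are 2 and 21. Verify: 2² = 4 ≡ 4 (mod 23)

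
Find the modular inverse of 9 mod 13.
Since 13 is prime, by Fermat 9^(-1) ≡ 9^{11} ≡ 3 (mod 13). Verify: 9 × 3 = 27 ≡ 1 (mod 13)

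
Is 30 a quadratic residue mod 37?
By Euler's criterion: 30^{18} ≡ 1 mod 37. Since this equals 1, 30 is a QR.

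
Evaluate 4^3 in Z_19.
4^{3} = 64 ≡ 7 mod 19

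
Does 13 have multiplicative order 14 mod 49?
Powers of 13 mod 49: 13^1≡13, 13^2≡22, 13^3≡41, 13^4≡43, 13^5≡20, 13^6≡15, 13^7≡48, 13^8≡36, 13^9≡27, 13^10≡8, 13^11≡6, 13^12≡29, 13^13≡34, 13^14≡1. First k with 13^k≡1 is k=14. Yes, ord_49(13) = 14.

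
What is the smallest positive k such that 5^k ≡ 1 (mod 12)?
Powers of 5 mod 12: 5^1≡5, 5^2≡1. Order = 2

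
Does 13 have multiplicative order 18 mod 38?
Powers of 13 mod 38: 13^1≡13, 13^2≡17, 13^3≡31, 13^4≡23, 13^5≡33, 13^6≡11, 13^7≡29, 13^8≡35, 13^9≡37, 13^10≡25, 13^11≡21, 13^12≡7, 13^13≡15, 13^14≡5, 13^15≡27, 13^16≡9, 13^17≡3, 13^18≡1. First k with 13^k≡1 is k=18. Yes, ord_38(13) = 18.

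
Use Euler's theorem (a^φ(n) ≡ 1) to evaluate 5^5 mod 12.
By Euler: 5^{4} ≡ 1 mod 12 since gcd(5, 12) = 1. 5 = 1×4 + 1. So 5^{5} ≡ 5^{1} ≡ 5 mod 12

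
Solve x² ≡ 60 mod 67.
The square roots of 60 mod 67 are 23 and 44. Verify: 23² = 529 ≡ 60 mod 67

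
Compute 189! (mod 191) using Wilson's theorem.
(190)! = (189)! × (190) ≡ -1 (mod 191). So (189)! ≡ -1 × (190)^(-1) ≡ (-1)×(-1) = 1 (mod 191)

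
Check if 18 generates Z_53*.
ord_53(18) divides 52. For each prime q|52: 18^{26}≡52, 18^{4}≡36, none ≡ 1. So 18 has order 52 and is a primitive root mod 53.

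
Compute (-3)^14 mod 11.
Using Fermat: (-3)^{10} ≡ 1 (mod 11). 14 ≡ 4 (mod 10). So (-3)^{14} ≡ (-3)^{4} ≡ 4 (mod 11)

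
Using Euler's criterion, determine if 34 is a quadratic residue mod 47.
By Euler's criterion: 34^{23} ≡ 1 (mod 47). Since this equals 1, 34 is a QR.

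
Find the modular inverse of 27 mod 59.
Since 59 is prime, by Fermat 27^(-1) ≡ 27^{57} ≡ 35 (mod 59). Verify: 27 × 35 = 945 ≡ 1 (mod 59)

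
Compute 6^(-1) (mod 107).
Since 107 is prime, by Fermat 6^(-1) ≡ 6^{105} ≡ 18 (mod 107). Verify: 6 × 18 = 108 ≡ 1 (mod 107)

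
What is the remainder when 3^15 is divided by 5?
Using Fermat: 3^{4} ≡ 1 mod 5. 15 ≡ 3 mod 4. So 3^{15} ≡ 3^{3} ≡ 2 mod 5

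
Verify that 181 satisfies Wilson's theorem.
(180)! mod 181 = 180. Since this equals -1 (mod 181), Wilson confirms 181 is prime.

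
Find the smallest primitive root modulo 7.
g = 3. Powers: [3, 2, 6, 4, 5, 1] generates all 6 non-zero residues.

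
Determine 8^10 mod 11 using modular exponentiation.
Using Fermat: 8^{10} ≡ 1 mod 11. 10 ≡ 0 mod 10. So 8^{10} ≡ 8^{0} ≡ 1 mod 11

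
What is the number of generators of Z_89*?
A prime p has φ(p-1) primitive roots; here φ(88) = 40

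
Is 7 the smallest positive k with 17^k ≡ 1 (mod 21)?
Powers of 17 mod 21: 17^1≡17, 17^2≡16, 17^3≡20, 17^4≡4, 17^5≡5, 17^6≡1. Already 17^6≡1, so the order is 6 < 7. No, the actual order is 6.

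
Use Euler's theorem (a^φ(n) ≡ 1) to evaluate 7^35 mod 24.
By Euler: 7^{8} ≡ 1 (mod 24) since gcd(7, 24) = 1. 35 = 4×8 + 3. So 7^{35} ≡ 7^{3} ≡ 7 (mod 24)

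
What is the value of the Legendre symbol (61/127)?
(61/127) = 61^{63} mod 127 = 1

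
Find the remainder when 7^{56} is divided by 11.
By Fermat: 7^{10} ≡ 1 mod 11. 56 = 5×10 + 6. So 7^{56} ≡ 7^{6} ≡ 4 mod 11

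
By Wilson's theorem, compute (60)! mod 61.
By Wilson's theorem, (60)! ≡ -1 ≡ 60 mod 61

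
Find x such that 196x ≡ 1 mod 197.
Since 197 is prime, by Fermat 196^(-1) ≡ 196^{195} ≡ 196 mod 197. Verify: 196 × 196 = 38416 ≡ 1 mod 197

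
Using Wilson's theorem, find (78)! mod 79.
By Wilson's theorem, (78)! ≡ -1 ≡ 78 mod 79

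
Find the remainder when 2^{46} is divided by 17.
By Fermat: 2^{16} ≡ 1 mod 17. 46 = 2×16 + 14. So 2^{46} ≡ 2^{14} ≡ 13 mod 17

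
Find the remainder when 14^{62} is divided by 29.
By Fermat: 14^{28} ≡ 1 (mod 29). 62 = 2×28 + 6. So 14^{62} ≡ 14^{6} ≡ 5 (mod 29)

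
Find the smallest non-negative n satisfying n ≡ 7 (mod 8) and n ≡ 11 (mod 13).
M = 8 × 13 = 104. M₁ = 13, y₁ ≡ 5 (mod 8). M₂ = 8, y₂ ≡ 5 (mod 13). n = 7×13×5 + 11×8×5 ≡ 63 (mod 104)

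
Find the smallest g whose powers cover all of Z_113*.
g = 3. Powers: [3, 9, 27, 81, 17, 51, 40, 7, ...] generates all 112 non-zero residues.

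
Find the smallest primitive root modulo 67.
g = 2. Powers: [2, 4, 8, 16, 32, 64, 61, 55, 43, 19, ...] generates all 66 non-zero residues.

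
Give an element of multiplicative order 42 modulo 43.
3 has order 42 mod 43 since 3^{42} ≡ 1 mod 43 and no smaller power works.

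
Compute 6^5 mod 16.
By repeated squaring (mod 16): 6^{1}≡6, 6^{2}≡4, 6^{4}≡0. Then 6^{5} = 6^{4+1} ≡ 0 × 6 ≡ 0 (mod 16)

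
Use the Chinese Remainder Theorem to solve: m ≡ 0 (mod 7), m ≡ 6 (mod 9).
M = 7 × 9 = 63. M₁ = 9, y₁ ≡ 4 (mod 7). M₂ = 7, y₂ ≡ 4 (mod 9). m = 0×9×4 + 6×7×4 ≡ 42 (mod 63)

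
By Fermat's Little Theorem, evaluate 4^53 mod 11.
By Fermat: 4^{10} ≡ 1 (mod 11). 53 = 5×10 + 3. So 4^{53} ≡ 4^{3} ≡ 9 (mod 11)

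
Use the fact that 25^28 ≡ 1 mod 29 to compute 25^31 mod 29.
By Fermat: 25^{28} ≡ 1 mod 29. So 25^{31} = 25^{28} · 25^{3} ≡ 25^{3} ≡ 23 mod 29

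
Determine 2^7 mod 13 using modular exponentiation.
By repeated squaring mod 13: 2^{1}≡2, 2^{2}≡4, 2^{4}≡3. Then 2^{7} = 2^{4+2+1} ≡ 3 × 4 × 2 ≡ 11 mod 13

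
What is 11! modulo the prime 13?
(12)! = (11)! × (12) ≡ -1 mod 13. So (11)! ≡ -1 × (12)^(-1) ≡ (-1)×(-1) = 1 mod 13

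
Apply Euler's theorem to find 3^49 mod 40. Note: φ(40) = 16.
By Euler: 3^{16} ≡ 1 mod 40 since gcd(3, 40) = 1. 49 = 3×16 + 1. So 3^{49} ≡ 3^{1} ≡ 3 mod 40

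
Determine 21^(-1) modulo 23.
Since 23 is prime, by Fermat 21^(-1) ≡ 21^{21} ≡ 11 mod 23. Verify: 21 × 11 = 231 ≡ 1 mod 23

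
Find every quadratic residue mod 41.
Quadratic residues modulo 41: {1, 2, 4, 5, 8, 9, 10, 16, 18, 20, 21, 23, 25, 31, 32, 33, 36, 37, 39, 40}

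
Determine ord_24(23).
Powers of 23 mod 24: 23^1≡23, 23^2≡1. Order = 2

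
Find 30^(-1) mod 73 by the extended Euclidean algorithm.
Extended GCD: 30(-17) + 73(7) = 1. So 30^(-1) ≡ -17 ≡ 56 mod 73. Verify: 30 × 56 = 1680 ≡ 1 mod 73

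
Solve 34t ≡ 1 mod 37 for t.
Since 37 is prime, by Fermat 34^(-1) ≡ 34^{35} ≡ 12 mod 37. Verify: 34 × 12 = 408 ≡ 1 mod 37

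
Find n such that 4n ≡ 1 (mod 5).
Since 5 is prime, by Fermat 4^(-1) ≡ 4^{3} ≡ 4 (mod 5). Verify: 4 × 4 = 16 ≡ 1 (mod 5)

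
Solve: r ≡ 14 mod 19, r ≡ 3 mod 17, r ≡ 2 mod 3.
M = 19 × 17 × 3 = 969. M₁ = 51, y₁ ≡ 3 mod 19. M₂ = 57, y₂ ≡ 3 mod 17. M₃ = 323, y₃ ≡ 2 mod 3. r = 14×51×3 + 3×57×3 + 2×323×2 ≡ 71 mod 969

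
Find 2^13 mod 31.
By repeated squaring mod 31: 2^{1}≡2, 2^{2}≡4, 2^{4}≡16, 2^{8}≡8. Then 2^{13} = 2^{8+4+1} ≡ 8 × 16 × 2 ≡ 8 mod 31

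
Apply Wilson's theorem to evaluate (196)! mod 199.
(198)! = (196)! × (197) × (198) ≡ -1 mod 199. So (196)! ≡ -1 × [(198)(197)]^(-1) ≡ 99 mod 199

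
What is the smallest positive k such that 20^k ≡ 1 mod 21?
Powers of 20 mod 21: 20^1≡20, 20^2≡1. ord_21(20) = 2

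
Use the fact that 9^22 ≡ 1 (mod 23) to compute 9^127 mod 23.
By Fermat: 9^{22} ≡ 1 (mod 23). 127 = 5×22 + 17. So 9^{127} ≡ 9^{17} ≡ 3 (mod 23)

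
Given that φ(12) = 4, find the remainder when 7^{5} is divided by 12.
By Euler: 7^{4} ≡ 1 (mod 12) since gcd(7, 12) = 1. 5 = 1×4 + 1. So 7^{5} ≡ 7^{1} ≡ 7 (mod 12)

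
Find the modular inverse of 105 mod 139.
Since 139 is prime, by Fermat 105^(-1) ≡ 105^{137} ≡ 94 (mod 139). Verify: 105 × 94 = 9870 ≡ 1 (mod 139)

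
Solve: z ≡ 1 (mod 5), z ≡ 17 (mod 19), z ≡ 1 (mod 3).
M = 5 × 19 × 3 = 285. M₁ = 57, y₁ ≡ 3 (mod 5). M₂ = 15, y₂ ≡ 14 (mod 19). M₃ = 95, y₃ ≡ 2 (mod 3). z = 1×57×3 + 17×15×14 + 1×95×2 ≡ 226 (mod 285)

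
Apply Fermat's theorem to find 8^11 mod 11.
By Fermat: 8^{10} ≡ 1 mod 11. So 8^{11} = 8^{10} · 8^{1} ≡ 8^{1} ≡ 8 mod 11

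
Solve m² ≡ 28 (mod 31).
The square roots of 28 mod 31 are 20 and 11. Verify: 20² = 400 ≡ 28 (mod 31)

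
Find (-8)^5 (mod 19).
By repeated squaring (mod 19): (-8)^{1}≡11, (-8)^{2}≡7, (-8)^{4}≡11. Then (-8)^{5} = (-8)^{4+1} ≡ 11 × 11 ≡ 7 (mod 19)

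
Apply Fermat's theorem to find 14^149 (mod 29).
By Fermat: 14^{28} ≡ 1 (mod 29). 149 = 5×28 + 9. So 14^{149} ≡ 14^{9} ≡ 3 (mod 29)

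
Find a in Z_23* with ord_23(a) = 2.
22 has order 2 mod 23 since 22^{2} ≡ 1 (mod 23) and no smaller power works.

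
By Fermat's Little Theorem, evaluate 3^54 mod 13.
By Fermat: 3^{12} ≡ 1 (mod 13). 54 = 4×12 + 6. So 3^{54} ≡ 3^{6} ≡ 1 (mod 13)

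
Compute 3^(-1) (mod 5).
Since 5 is prime, by Fermat 3^(-1) ≡ 3^{3} ≡ 2 (mod 5). Verify: 3 × 2 = 6 ≡ 1 (mod 5)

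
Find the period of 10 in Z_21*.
Powers of 10 mod 21: 10^1≡10, 10^2≡16, 10^3≡13, 10^4≡4, 10^5≡19, 10^6≡1. Order = 6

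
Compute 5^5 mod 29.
By repeated squaring mod 29: 5^{1}≡5, 5^{2}≡25, 5^{4}≡16. Then 5^{5} = 5^{4+1} ≡ 16 × 5 ≡ 22 mod 29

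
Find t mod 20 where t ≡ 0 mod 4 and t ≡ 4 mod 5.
M = 4 × 5 = 20. M₁ = 5, y₁ ≡ 1 mod 4. M₂ = 4, y₂ ≡ 4 mod 5. t = 0×5×1 + 4×4×4 ≡ 4 mod 20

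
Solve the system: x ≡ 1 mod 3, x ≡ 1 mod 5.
M = 3 × 5 = 15. M₁ = 5, y₁ ≡ 2 mod 3. M₂ = 3, y₂ ≡ 2 mod 5. x = 1×5×2 + 1×3×2 ≡ 1 mod 15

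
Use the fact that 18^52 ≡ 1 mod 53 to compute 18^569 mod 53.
By Fermat: 18^{52} ≡ 1 mod 53. 569 ≡ 49 mod 52. So 18^{569} ≡ 18^{49} ≡ 27 mod 53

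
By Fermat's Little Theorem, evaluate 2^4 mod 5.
By Fermat's Little Theorem, 2^{4} ≡ 1 (mod 5) since 5 is prime and gcd(2, 5) = 1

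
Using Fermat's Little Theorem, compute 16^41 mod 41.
By Fermat: 16^{40} ≡ 1 mod 41. So 16^{41} = 16^{40} · 16^{1} ≡ 16^{1} ≡ 16 mod 41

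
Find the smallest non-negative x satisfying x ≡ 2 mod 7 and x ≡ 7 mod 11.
M = 7 × 11 = 77. M₁ = 11, y₁ ≡ 2 mod 7. M₂ = 7, y₂ ≡ 8 mod 11. x = 2×11×2 + 7×7×8 ≡ 51 mod 77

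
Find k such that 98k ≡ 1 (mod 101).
Since 101 is prime, by Fermat 98^(-1) ≡ 98^{99} ≡ 67 (mod 101). Verify: 98 × 67 = 6566 ≡ 1 (mod 101)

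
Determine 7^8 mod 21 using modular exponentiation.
By repeated squaring mod 21: 7^{1}≡7, 7^{2}≡7, 7^{4}≡7, 7^{8}≡7. So 7^{8} ≡ 7 mod 21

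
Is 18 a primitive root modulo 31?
18^{15} ≡ 1 mod 31 and 15 < 30, so ord_31(18) = 15 ≠ 30 and 18 is not a primitive root.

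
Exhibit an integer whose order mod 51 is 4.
4 has order 4 mod 51 since 4^{4} ≡ 1 mod 51 and no smaller power works.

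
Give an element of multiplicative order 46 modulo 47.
5 has order 46 mod 47 since 5^{46} ≡ 1 mod 47 and no smaller power works.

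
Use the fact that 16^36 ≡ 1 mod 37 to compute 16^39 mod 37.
By Fermat: 16^{36} ≡ 1 mod 37. So 16^{39} = 16^{36} · 16^{3} ≡ 16^{3} ≡ 26 mod 37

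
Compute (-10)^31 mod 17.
Using Fermat: (-10)^{16} ≡ 1 (mod 17). 31 ≡ 15 (mod 16). So (-10)^{31} ≡ (-10)^{15} ≡ 5 (mod 17)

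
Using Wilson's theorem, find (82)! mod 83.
By Wilson's theorem, (82)! ≡ -1 ≡ 82 mod 83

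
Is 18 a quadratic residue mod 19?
By Euler's criterion: 18^{9} ≡ 18 (mod 19). Since this equals -1 (≡ 18), 18 is not a QR.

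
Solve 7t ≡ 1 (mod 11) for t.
Since 11 is prime, by Fermat 7^(-1) ≡ 7^{9} ≡ 8 (mod 11). Verify: 7 × 8 = 56 ≡ 1 (mod 11)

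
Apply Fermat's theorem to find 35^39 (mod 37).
By Fermat: 35^{36} ≡ 1 (mod 37). So 35^{39} = 35^{36} · 35^{3} ≡ 35^{3} ≡ 29 (mod 37)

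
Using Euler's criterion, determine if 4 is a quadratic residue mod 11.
By Euler's criterion: 4^{5} ≡ 1 (mod 11). Since this equals 1, 4 is a QR.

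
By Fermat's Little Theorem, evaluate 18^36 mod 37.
By Fermat's Little Theorem, 18^{36} ≡ 1 mod 37 since 37 is prime and gcd(18, 37) = 1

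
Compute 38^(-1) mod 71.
Since 71 is prime, by Fermat 38^(-1) ≡ 38^{69} ≡ 43 mod 71. Verify: 38 × 43 = 1634 ≡ 1 mod 71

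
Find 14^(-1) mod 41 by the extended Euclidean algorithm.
Extended GCD: 14(3) + 41(-1) = 1. So 14^(-1) ≡ 3 mod 41. Verify: 14 × 3 = 42 ≡ 1 mod 41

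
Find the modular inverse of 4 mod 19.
Since 19 is prime, by Fermat 4^(-1) ≡ 4^{17} ≡ 5 (mod 19). Verify: 4 × 5 = 20 ≡ 1 (mod 19)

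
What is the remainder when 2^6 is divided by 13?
By repeated squaring (mod 13): 2^{1}≡2, 2^{2}≡4, 2^{4}≡3. Then 2^{6} = 2^{4+2} ≡ 3 × 4 ≡ 12 (mod 13)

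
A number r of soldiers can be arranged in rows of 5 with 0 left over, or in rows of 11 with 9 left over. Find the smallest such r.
M = 5 × 11 = 55. M₁ = 11, y₁ ≡ 1 mod 5. M₂ = 5, y₂ ≡ 9 mod 11. r = 0×11×1 + 9×5×9 ≡ 20 mod 55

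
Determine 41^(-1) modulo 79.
Since 79 is prime, by Fermat 41^(-1) ≡ 41^{77} ≡ 27 (mod 79). Verify: 41 × 27 = 1107 ≡ 1 (mod 79)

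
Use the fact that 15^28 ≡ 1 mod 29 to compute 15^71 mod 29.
By Fermat: 15^{28} ≡ 1 mod 29. 71 = 2×28 + 15. So 15^{71} ≡ 15^{15} ≡ 14 mod 29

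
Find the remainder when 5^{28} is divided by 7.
By Fermat: 5^{6} ≡ 1 (mod 7). 28 = 4×6 + 4. So 5^{28} ≡ 5^{4} ≡ 2 (mod 7)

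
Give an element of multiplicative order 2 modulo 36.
17 has order 2 mod 36 since 17^{2} ≡ 1 mod 36 and no smaller power works.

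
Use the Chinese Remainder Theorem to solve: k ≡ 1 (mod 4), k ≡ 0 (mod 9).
M = 4 × 9 = 36. M₁ = 9, y₁ ≡ 1 (mod 4). M₂ = 4, y₂ ≡ 7 (mod 9). k = 1×9×1 + 0×4×7 ≡ 9 (mod 36)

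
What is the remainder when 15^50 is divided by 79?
By repeated squaring mod 79: 15^{1}≡15, 15^{2}≡67, 15^{4}≡65, 15^{8}≡38, 15^{16}≡22, 15^{32}≡10. Then 15^{50} = 15^{32+16+2} ≡ 10 × 22 × 67 ≡ 46 mod 79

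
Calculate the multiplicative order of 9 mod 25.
Powers of 9 mod 25: 9^1≡9, 9^2≡6, 9^3≡4, 9^4≡11, 9^5≡24, 9^6≡16, 9^7≡19, 9^8≡21, 9^9≡14, 9^10≡1. ord_25(9) = 10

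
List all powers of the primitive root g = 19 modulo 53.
19^1, 19^2, ..., 19^{52} mod 53: [19, 43, 22, 47, 45, 7, 27, 36, 48, 11, 50, 49, 30, 40, 18, 24, 32, 25, 51, 15, 20, 9, 12, 16, 39, 52, 34, 10, 31, 6, 8, 46, 26, 17, 5, 42, 3, 4, 23, 13, 35, 29, 21, 28, 2, 38, 33, 44, 41, 37, 14, 1]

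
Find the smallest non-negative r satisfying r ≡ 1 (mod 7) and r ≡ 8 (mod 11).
M = 7 × 11 = 77. M₁ = 11, y₁ ≡ 2 (mod 7). M₂ = 7, y₂ ≡ 8 (mod 11). r = 1×11×2 + 8×7×8 ≡ 8 (mod 77)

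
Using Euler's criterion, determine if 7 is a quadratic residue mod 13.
By Euler's criterion: 7^{6} ≡ 12 mod 13. Since this equals -1 (≡ 12), 7 is not a QR.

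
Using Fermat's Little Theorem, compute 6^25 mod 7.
By Fermat: 6^{6} ≡ 1 (mod 7). 25 = 4×6 + 1. So 6^{25} ≡ 6^{1} ≡ 6 (mod 7)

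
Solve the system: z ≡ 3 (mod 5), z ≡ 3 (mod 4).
M = 5 × 4 = 20. M₁ = 4, y₁ ≡ 4 (mod 5). M₂ = 5, y₂ ≡ 1 (mod 4). z = 3×4×4 + 3×5×1 ≡ 3 (mod 20)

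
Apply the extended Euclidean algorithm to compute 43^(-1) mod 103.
Extended GCD: 43(12) + 103(-5) = 1. So 43^(-1) ≡ 12 mod 103. Verify: 43 × 12 = 516 ≡ 1 mod 103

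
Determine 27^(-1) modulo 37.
Since 37 is prime, by Fermat 27^(-1) ≡ 27^{35} ≡ 11 mod 37. Verify: 27 × 11 = 297 ≡ 1 mod 37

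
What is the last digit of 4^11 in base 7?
Using Fermat: 4^{6} ≡ 1 mod 7. 11 ≡ 5 mod 6. So 4^{11} ≡ 4^{5} ≡ 2 mod 7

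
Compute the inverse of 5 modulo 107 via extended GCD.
Extended GCD: 5(43) + 107(-2) = 1. So 5^(-1) ≡ 43 mod 107. Verify: 5 × 43 = 215 ≡ 1 mod 107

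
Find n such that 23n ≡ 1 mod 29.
Since 29 is prime, by Fermat 23^(-1) ≡ 23^{27} ≡ 24 mod 29. Verify: 23 × 24 = 552 ≡ 1 mod 29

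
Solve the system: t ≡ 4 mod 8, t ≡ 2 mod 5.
M = 8 × 5 = 40. M₁ = 5, y₁ ≡ 5 mod 8. M₂ = 8, y₂ ≡ 2 mod 5. t = 4×5×5 + 2×8×2 ≡ 12 mod 40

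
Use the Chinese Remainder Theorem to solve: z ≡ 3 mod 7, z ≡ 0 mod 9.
M = 7 × 9 = 63. M₁ = 9, y₁ ≡ 4 mod 7. M₂ = 7, y₂ ≡ 4 mod 9. z = 3×9×4 + 0×7×4 ≡ 45 mod 63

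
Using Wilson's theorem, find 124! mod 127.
(126)! = (124)! × (125) × (126) ≡ -1 (mod 127). So (124)! ≡ -1 × [(126)(125)]^(-1) ≡ 63 (mod 127)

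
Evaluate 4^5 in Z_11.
By repeated squaring mod 11: 4^{1}≡4, 4^{2}≡5, 4^{4}≡3. Then 4^{5} = 4^{4+1} ≡ 3 × 4 ≡ 1 mod 11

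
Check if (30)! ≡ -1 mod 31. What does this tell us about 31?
(30)! mod 31 = 30. Since this equals -1 mod 31, Wilson confirms 31 is prime.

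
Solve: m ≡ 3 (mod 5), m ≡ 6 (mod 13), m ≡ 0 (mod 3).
M = 5 × 13 × 3 = 195. M₁ = 39, y₁ ≡ 4 (mod 5). M₂ = 15, y₂ ≡ 7 (mod 13). M₃ = 65, y₃ ≡ 2 (mod 3). m = 3×39×4 + 6×15×7 + 0×65×2 ≡ 123 (mod 195)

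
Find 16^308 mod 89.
Using Fermat: 16^{88} ≡ 1 mod 89. 308 ≡ 44 mod 88. So 16^{308} ≡ 16^{44} ≡ 1 mod 89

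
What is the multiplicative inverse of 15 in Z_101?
Since 101 is prime, by Fermat 15^(-1) ≡ 15^{99} ≡ 27 (mod 101). Verify: 15 × 27 = 405 ≡ 1 (mod 101)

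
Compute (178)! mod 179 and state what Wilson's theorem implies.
(178)! mod 179 = 178. Since this equals -1 mod 179, Wilson confirms 179 is prime.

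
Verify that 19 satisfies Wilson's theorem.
(18)! mod 19 = 18. Since this equals -1 mod 19, Wilson confirms 19 is prime.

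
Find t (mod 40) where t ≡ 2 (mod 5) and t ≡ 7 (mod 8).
M = 5 × 8 = 40. M₁ = 8, y₁ ≡ 2 (mod 5). M₂ = 5, y₂ ≡ 5 (mod 8). t = 2×8×2 + 7×5×5 ≡ 7 (mod 40)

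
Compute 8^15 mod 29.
By repeated squaring mod 29: 8^{1}≡8, 8^{2}≡6, 8^{4}≡7, 8^{8}≡20. Then 8^{15} = 8^{8+4+2+1} ≡ 20 × 7 × 6 × 8 ≡ 21 mod 29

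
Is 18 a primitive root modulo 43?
ord_43(18) divides 42. For each prime q|42: 18^{21}≡42, 18^{14}≡6, 18^{6}≡41, none ≡ 1. So 18 has order 42 and is a primitive root mod 43.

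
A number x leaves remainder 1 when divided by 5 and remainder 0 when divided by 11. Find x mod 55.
M = 5 × 11 = 55. M₁ = 11, y₁ ≡ 1 mod 5. M₂ = 5, y₂ ≡ 9 mod 11. x = 1×11×1 + 0×5×9 ≡ 11 mod 55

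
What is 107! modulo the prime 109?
(108)! = (107)! × (108) ≡ -1 mod 109. So (107)! ≡ -1 × (108)^(-1) ≡ (-1)×(-1) = 1 mod 109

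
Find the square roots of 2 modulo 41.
The square roots of 2 mod 41 are 17 and 24. Verify: 17² = 289 ≡ 2 (mod 41)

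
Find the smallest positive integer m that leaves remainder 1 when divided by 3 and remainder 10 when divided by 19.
M = 3 × 19 = 57. M₁ = 19, y₁ ≡ 1 (mod 3). M₂ = 3, y₂ ≡ 13 (mod 19). m = 1×19×1 + 10×3×13 ≡ 10 (mod 57)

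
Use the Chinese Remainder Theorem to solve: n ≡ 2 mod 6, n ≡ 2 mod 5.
M = 6 × 5 = 30. M₁ = 5, y₁ ≡ 5 mod 6. M₂ = 6, y₂ ≡ 1 mod 5. n = 2×5×5 + 2×6×1 ≡ 2 mod 30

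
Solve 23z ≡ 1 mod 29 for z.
Since 29 is prime, by Fermat 23^(-1) ≡ 23^{27} ≡ 24 mod 29. Verify: 23 × 24 = 552 ≡ 1 mod 29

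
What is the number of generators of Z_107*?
A prime p has φ(p-1) primitive roots; here φ(106) = 52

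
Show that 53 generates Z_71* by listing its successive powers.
53^1, 53^2, ..., 53^{70} mod 71: [53, 40, 61, 38, 26, 29, 46, 24, 65, 37, 44, 60, 56, 57, 39, 8, 69, 36, 62, 20, 66, 19, 13, 50, 23, 12, 68, 54, 22, 30, 28, 64, 55, 4, 70, 18, 31, 10, 33, 45, 42, 25, 47, 6, 34, 27, 11, 15, 14, 32, 63, 2, 35, 9, 51, 5, 52, 58, 21, 48, 59, 3, 17, 49, 41, 43, 7, 16, 67, 1]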